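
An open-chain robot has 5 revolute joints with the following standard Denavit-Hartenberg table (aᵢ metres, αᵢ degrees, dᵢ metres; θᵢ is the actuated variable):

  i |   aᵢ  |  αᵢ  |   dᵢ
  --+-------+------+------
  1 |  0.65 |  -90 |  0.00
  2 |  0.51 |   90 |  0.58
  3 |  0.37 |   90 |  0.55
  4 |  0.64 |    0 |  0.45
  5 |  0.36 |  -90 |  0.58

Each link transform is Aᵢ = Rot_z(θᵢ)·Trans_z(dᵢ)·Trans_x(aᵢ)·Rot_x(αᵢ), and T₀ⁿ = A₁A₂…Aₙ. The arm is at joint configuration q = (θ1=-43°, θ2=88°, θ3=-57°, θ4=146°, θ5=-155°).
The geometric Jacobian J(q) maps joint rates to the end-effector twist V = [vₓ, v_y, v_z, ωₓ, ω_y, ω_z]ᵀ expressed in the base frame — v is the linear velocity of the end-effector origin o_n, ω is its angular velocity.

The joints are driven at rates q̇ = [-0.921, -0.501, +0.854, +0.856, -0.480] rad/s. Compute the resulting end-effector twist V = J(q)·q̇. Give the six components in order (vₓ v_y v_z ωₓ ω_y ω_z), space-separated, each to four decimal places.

-1.6369 -0.9106 -0.0523 0.1348 -1.0907 -0.5760

o_n = [0.9929, -1.1235, 0.2772]
J₁: ẑ×o_n = [1.1235, 0.9929, -0.0000], ω = ẑ
J2: z=[0.6820, 0.7314, 0.0000] o=[0.4754, -0.4433, 0.0000] → [0.2027, -0.1891, -0.8424, 0.6820, 0.7314, 0.0000]
J3: z=[0.7309, -0.6816, 0.0349] o=[0.8840, -0.0313, -0.5097] → [-0.4982, -0.5713, -0.7241, 0.7309, -0.6816, 0.0349]
J4: z=[-0.3928, -0.3784, 0.8382] o=[1.0795, -0.6379, -0.6919] → [0.0404, 0.3082, 0.1580, -0.3928, -0.3784, 0.8382]
J5: z=[-0.3928, -0.3784, 0.8382] o=[1.4604, -0.7197, -0.0134] → [0.2285, -0.2776, -0.0182, -0.3928, -0.3784, 0.8382]
V = J·q̇ = [-1.6369, -0.9106, -0.0523, 0.1348, -1.0907, -0.5760]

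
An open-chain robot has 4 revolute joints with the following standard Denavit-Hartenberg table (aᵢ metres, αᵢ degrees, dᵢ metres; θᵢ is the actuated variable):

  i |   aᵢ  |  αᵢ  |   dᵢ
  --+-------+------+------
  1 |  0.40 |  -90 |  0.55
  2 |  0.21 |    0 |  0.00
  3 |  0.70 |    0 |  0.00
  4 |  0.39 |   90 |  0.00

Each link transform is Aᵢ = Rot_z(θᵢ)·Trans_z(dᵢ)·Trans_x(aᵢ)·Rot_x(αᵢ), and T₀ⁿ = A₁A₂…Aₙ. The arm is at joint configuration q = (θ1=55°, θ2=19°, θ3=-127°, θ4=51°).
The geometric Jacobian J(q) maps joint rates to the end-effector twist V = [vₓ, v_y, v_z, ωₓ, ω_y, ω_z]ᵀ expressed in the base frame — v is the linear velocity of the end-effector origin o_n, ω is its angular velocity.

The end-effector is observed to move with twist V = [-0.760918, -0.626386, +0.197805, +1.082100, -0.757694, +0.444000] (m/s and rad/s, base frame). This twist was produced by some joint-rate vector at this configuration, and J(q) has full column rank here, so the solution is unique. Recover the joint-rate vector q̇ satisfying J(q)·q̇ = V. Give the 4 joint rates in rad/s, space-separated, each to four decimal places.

0.4440 -0.4840 -0.3430 -0.4940

o_n = [0.3411, 0.4871, 1.4745]
J₁: ẑ×o_n = [-0.4871, 0.3411, 0.0000], ω = ẑ
J2: z=[-0.8192, 0.5736, 0.0000] o=[0.2294, 0.3277, 0.5500] → [0.5302, 0.7573, -0.1947, -0.8192, 0.5736, 0.0000]
J3: z=[-0.8192, 0.5736, 0.0000] o=[0.3433, 0.4903, 0.4816] → [0.5695, 0.8133, 0.0039, -0.8192, 0.5736, 0.0000]
J4: z=[-0.8192, 0.5736, 0.0000] o=[0.2192, 0.3131, 1.1474] → [0.1876, 0.2679, -0.2124, -0.8192, 0.5736, 0.0000]
q̇ = J⁺·V = [0.4440, -0.4840, -0.3430, -0.4940]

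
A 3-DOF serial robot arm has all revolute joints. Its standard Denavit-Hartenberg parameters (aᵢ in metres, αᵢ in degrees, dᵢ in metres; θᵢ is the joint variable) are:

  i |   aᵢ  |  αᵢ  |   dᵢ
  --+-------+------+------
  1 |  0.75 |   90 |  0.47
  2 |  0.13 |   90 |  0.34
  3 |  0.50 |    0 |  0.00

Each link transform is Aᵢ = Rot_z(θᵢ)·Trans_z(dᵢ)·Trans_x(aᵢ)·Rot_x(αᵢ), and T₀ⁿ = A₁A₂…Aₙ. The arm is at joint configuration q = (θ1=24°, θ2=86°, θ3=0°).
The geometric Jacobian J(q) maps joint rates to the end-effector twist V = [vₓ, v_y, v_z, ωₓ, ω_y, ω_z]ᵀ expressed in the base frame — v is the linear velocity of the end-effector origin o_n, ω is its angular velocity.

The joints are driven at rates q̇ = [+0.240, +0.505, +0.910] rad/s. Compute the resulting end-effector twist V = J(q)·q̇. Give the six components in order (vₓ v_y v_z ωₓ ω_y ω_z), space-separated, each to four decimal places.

o_n = [0.8636, 0.0123, 1.0985]
J₁: ẑ×o_n = [-0.0123, 0.8636, 0.0000], ω = ẑ
J2: z=[0.4067, -0.9135, 0.0000] o=[0.6852, 0.3051, 0.4700] → [-0.5741, -0.2556, 0.0439, 0.4067, -0.9135, 0.0000]
J3: z=[0.9113, 0.4057, -0.0698] o=[0.8317, -0.0019, 0.5997] → [0.2034, -0.4568, 0.0000, 0.9113, 0.4057, -0.0698]
V = J·q̇ = [-0.1078, -0.3375, 0.0222, 1.0347, -0.0921, 0.1765]

-0.1078 -0.3375 0.0222 1.0347 -0.0921 0.1765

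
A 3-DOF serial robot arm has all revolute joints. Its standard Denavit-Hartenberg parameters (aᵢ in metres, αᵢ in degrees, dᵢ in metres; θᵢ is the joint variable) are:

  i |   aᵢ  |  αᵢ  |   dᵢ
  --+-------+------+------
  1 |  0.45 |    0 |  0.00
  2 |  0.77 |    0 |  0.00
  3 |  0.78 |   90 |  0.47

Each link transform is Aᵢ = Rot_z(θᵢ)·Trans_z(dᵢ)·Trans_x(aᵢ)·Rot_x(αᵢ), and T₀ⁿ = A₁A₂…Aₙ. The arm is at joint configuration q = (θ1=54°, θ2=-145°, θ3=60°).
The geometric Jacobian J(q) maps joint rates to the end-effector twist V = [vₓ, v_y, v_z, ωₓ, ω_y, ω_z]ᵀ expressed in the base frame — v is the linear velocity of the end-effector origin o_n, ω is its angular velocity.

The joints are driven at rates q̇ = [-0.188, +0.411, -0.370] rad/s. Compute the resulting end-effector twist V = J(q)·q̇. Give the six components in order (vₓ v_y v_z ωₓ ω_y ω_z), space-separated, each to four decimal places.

o_n = [0.9197, -0.8076, 0.4700]
J₁: ẑ×o_n = [0.8076, 0.9197, -0.0000], ω = ẑ
J2: z=[0.0000, 0.0000, 1.0000] o=[0.2645, 0.3641, 0.0000] → [1.1716, 0.6552, -0.0000, 0.0000, 0.0000, 1.0000]
J3: z=[0.0000, 0.0000, 1.0000] o=[0.2511, -0.4058, 0.0000] → [0.4017, 0.6686, -0.0000, 0.0000, 0.0000, 1.0000]
V = J·q̇ = [0.1811, -0.1510, 0.0000, 0.0000, 0.0000, -0.1470]

0.1811 -0.1510 0.0000 0.0000 0.0000 -0.1470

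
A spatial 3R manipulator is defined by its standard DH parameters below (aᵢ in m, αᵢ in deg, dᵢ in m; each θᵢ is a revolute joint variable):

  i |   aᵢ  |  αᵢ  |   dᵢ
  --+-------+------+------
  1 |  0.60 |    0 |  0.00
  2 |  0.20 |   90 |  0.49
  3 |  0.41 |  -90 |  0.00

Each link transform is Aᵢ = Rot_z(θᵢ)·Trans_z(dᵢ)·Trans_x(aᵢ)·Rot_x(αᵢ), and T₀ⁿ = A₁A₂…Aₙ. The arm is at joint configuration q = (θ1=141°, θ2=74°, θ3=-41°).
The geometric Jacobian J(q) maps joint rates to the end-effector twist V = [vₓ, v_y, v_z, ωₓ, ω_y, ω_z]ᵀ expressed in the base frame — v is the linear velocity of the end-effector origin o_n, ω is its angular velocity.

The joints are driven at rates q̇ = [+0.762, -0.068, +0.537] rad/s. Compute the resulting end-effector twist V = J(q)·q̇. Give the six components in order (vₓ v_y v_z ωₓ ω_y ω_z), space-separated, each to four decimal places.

o_n = [-0.8836, 0.0854, 0.2210]
J₁: ẑ×o_n = [-0.0854, -0.8836, 0.0000], ω = ẑ
J2: z=[0.0000, 0.0000, 1.0000] o=[-0.4663, 0.3776, 0.0000] → [0.2922, -0.4173, 0.0000, 0.0000, 0.0000, 1.0000]
J3: z=[-0.5736, 0.8192, 0.0000] o=[-0.6301, 0.2629, 0.4900] → [-0.2203, -0.1543, 0.3094, -0.5736, 0.8192, 0.0000]
V = J·q̇ = [-0.2033, -0.7278, 0.1662, -0.3080, 0.4399, 0.6940]

-0.2033 -0.7278 0.1662 -0.3080 0.4399 0.6940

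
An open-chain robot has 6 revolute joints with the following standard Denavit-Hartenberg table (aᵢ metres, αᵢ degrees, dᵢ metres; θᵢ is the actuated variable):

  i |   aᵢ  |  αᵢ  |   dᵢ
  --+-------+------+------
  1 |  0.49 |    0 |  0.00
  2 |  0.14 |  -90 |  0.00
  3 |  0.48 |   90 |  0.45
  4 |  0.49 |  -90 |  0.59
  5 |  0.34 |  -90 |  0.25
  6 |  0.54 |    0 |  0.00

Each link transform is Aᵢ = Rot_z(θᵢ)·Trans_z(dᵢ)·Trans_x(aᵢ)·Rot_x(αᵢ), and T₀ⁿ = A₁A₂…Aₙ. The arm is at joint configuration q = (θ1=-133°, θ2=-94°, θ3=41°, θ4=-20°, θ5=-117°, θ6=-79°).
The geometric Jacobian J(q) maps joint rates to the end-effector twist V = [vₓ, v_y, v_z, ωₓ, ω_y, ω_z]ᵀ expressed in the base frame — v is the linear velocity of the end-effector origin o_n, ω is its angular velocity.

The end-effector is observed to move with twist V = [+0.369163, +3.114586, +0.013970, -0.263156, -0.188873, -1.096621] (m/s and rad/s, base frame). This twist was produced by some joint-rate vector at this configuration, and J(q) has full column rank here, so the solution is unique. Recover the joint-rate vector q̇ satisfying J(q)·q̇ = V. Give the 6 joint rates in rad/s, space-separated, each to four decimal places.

-0.9130 -0.9470 0.0120 0.8820 0.1300 -0.6140

o_n = [-2.1873, 0.0391, 0.0752]
J₁: ẑ×o_n = [-0.0391, -2.1873, 0.0000], ω = ẑ
J2: z=[0.0000, 0.0000, 1.0000] o=[-0.3342, -0.3584, 0.0000] → [-0.3975, -1.8532, 0.0000, 0.0000, 0.0000, 1.0000]
J3: z=[-0.7314, -0.6820, 0.0000] o=[-0.4297, -0.2560, 0.0000] → [-0.0513, 0.0550, -1.4145, -0.7314, -0.6820, 0.0000]
J4: z=[-0.4474, 0.4798, 0.7547] o=[-1.0058, -0.2979, -0.3149] → [-0.0672, -0.7172, 0.4161, -0.4474, 0.4798, 0.7547]
J5: z=[-0.8633, -0.4521, -0.2244] o=[-1.3842, 0.3536, -0.1717] → [-0.1822, 0.3933, -0.0916, -0.8633, -0.4521, -0.2244]
J6: z=[-0.4112, 0.8878, -0.2067] o=[-1.6996, 0.2699, 0.0960] → [-0.0662, 0.0922, 0.5279, -0.4112, 0.8878, -0.2067]
q̇ = J⁺·V = [-0.9130, -0.9470, 0.0120, 0.8820, 0.1300, -0.6140]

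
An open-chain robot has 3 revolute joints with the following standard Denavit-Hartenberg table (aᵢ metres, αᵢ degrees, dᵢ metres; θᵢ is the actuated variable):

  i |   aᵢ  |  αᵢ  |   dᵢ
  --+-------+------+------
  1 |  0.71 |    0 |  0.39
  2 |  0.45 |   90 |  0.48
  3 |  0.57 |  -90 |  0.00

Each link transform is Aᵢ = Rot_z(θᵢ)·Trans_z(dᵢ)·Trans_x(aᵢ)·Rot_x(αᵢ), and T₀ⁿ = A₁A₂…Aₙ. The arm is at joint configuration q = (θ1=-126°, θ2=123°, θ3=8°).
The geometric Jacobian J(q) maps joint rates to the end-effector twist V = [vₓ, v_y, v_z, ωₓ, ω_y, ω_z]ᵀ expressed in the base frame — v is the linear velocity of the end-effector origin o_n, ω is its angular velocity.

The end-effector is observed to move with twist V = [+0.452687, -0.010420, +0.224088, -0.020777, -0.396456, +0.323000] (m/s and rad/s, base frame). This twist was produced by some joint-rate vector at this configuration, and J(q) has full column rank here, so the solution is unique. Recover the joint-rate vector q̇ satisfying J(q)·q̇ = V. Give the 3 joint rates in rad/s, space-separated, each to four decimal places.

0.8130 -0.4900 0.3970

o_n = [0.5957, -0.6275, 0.9493]
J₁: ẑ×o_n = [0.6275, 0.5957, -0.0000], ω = ẑ
J2: z=[0.0000, 0.0000, 1.0000] o=[-0.4173, -0.5744, 0.3900] → [0.0531, 1.0131, -0.0000, 0.0000, 0.0000, 1.0000]
J3: z=[-0.0523, -0.9986, 0.0000] o=[0.0321, -0.5980, 0.8700] → [-0.0792, 0.0042, 0.5645, -0.0523, -0.9986, 0.0000]
q̇ = J⁺·V = [0.8130, -0.4900, 0.3970]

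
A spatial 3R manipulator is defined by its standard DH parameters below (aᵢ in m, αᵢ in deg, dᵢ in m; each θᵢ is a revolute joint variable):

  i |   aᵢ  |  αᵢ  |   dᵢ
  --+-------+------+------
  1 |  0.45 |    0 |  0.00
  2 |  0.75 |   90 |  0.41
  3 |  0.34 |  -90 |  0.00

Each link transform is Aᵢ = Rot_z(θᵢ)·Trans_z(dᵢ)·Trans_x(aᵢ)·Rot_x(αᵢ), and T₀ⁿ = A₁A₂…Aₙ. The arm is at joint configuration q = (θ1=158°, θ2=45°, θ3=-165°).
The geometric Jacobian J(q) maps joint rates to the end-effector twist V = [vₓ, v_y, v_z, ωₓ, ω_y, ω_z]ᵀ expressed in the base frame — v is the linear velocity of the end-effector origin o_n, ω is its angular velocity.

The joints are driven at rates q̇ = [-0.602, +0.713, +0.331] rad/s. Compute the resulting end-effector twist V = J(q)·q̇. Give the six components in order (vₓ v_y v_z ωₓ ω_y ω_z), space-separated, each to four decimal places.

o_n = [-0.8053, 0.0038, 0.3220]
J₁: ẑ×o_n = [-0.0038, -0.8053, 0.0000], ω = ẑ
J2: z=[0.0000, 0.0000, 1.0000] o=[-0.4172, 0.1686, 0.0000] → [0.1647, -0.3881, 0.0000, 0.0000, 0.0000, 1.0000]
J3: z=[-0.3907, 0.9205, 0.0000] o=[-1.1076, -0.1245, 0.4100] → [-0.0810, -0.0344, -0.3284, -0.3907, 0.9205, 0.0000]
V = J·q̇ = [0.0930, 0.1967, -0.1087, -0.1293, 0.3047, 0.1110]

0.0930 0.1967 -0.1087 -0.1293 0.3047 0.1110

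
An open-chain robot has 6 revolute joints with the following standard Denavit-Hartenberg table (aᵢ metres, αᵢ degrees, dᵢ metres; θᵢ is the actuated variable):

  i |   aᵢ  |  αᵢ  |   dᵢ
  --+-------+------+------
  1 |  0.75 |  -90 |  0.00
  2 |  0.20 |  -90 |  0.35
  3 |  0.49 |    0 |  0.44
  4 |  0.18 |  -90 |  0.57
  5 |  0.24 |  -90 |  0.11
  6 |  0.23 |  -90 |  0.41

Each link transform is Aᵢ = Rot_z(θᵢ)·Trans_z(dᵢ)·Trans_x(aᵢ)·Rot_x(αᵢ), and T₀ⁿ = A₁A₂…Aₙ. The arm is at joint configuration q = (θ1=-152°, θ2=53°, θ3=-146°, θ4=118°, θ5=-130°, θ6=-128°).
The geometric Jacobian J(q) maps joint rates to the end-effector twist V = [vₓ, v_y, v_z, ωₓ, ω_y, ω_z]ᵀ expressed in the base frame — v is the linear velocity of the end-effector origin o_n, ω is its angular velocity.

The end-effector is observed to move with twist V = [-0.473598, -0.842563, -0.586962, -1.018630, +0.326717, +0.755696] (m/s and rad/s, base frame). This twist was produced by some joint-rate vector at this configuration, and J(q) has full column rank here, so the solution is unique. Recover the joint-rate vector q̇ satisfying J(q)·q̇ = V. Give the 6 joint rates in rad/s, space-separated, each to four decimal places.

o_n = [0.3910, -0.4367, -1.0601]
J₁: ẑ×o_n = [0.4367, 0.3910, -0.0000], ω = ẑ
J2: z=[0.4695, -0.8829, 0.0000] o=[-0.6622, -0.3521, 0.0000] → [0.9360, 0.4977, 0.8902, 0.4695, -0.8829, 0.0000]
J3: z=[0.7052, 0.3749, -0.6018] o=[-0.6042, -0.7176, -0.1597] → [-0.1685, 0.0360, -0.1750, 0.7052, 0.3749, -0.6018]
J4: z=[0.7052, 0.3749, -0.6018] o=[0.0506, -0.6798, -0.1001] → [-0.2136, 0.4721, 0.0438, 0.7052, 0.3749, -0.6018]
J5: z=[-0.6640, 0.6470, -0.3749] o=[0.4078, -0.5856, -0.5701] → [-0.2612, -0.3191, -0.0880, -0.6640, 0.6470, -0.3749]
J6: z=[0.2627, -0.2676, -0.9270] o=[0.5027, -0.3431, -0.6132] → [0.0329, 0.2210, -0.0545, 0.2627, -0.2676, -0.9270]
q̇ = J⁺·V = [-0.1070, -0.6470, -0.0380, -0.8520, -0.0070, -0.3500]

-0.1070 -0.6470 -0.0380 -0.8520 -0.0070 -0.3500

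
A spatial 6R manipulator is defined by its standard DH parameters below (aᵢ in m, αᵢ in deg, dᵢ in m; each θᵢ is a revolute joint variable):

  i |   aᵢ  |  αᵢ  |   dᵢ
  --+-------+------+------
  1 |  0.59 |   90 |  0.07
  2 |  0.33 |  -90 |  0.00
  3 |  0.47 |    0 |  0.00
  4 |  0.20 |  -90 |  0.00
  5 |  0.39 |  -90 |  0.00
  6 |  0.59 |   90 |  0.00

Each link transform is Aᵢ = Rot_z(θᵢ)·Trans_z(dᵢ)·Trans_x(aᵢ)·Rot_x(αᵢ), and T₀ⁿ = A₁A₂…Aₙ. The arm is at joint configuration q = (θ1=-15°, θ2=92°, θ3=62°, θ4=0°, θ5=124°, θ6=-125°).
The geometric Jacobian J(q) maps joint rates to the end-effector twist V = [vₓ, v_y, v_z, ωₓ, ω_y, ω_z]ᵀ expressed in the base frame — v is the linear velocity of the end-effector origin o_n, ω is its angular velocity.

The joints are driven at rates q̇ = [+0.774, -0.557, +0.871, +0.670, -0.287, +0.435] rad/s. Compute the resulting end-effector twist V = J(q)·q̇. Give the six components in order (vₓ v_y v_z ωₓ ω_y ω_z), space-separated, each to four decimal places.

o_n = [0.8095, 0.6041, 0.2756]
J₁: ẑ×o_n = [-0.6041, 0.8095, 0.0000], ω = ẑ
J2: z=[-0.2588, -0.9659, 0.0000] o=[0.5699, -0.1527, 0.0700] → [-0.1986, 0.0532, 0.0356, -0.2588, -0.9659, 0.0000]
J3: z=[-0.9653, 0.2587, -0.0349] o=[0.5588, -0.1497, 0.3998] → [-0.0058, -0.1286, -0.7925, -0.9653, 0.2587, -0.0349]
J4: z=[-0.9653, 0.2587, -0.0349] o=[0.6587, 0.2531, 0.6203] → [-0.0769, -0.3380, -0.3778, -0.9653, 0.2587, -0.0349]
J5: z=[0.1513, 0.4455, -0.8824] o=[0.7013, 0.4245, 0.7142] → [-0.0369, -0.0292, -0.0211, 0.1513, 0.4455, -0.8824]
J6: z=[-0.7161, -0.5659, -0.4085] o=[0.9670, 0.1540, 0.6231] → [0.3805, -0.1845, -0.4114, -0.7161, -0.5659, -0.4085]
V = J·q̇ = [-0.2374, 0.1866, -1.1362, -1.6984, 0.5626, 0.7958]

-0.2374 0.1866 -1.1362 -1.6984 0.5626 0.7958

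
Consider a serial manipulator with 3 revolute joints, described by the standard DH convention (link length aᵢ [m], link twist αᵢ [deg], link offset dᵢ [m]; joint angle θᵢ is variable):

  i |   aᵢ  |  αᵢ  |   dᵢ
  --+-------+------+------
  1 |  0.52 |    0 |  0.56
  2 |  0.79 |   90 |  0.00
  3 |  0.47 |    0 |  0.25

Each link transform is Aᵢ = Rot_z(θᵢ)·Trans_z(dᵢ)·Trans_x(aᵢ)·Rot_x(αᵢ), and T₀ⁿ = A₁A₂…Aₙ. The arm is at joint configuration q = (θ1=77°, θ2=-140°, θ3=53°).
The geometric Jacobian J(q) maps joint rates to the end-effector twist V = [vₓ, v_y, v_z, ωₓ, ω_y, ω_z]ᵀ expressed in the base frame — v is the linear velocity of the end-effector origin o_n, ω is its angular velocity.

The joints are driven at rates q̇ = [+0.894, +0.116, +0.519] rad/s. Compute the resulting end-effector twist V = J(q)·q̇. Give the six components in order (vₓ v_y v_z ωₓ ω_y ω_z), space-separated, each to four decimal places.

0.5387 0.5451 0.1468 -0.4624 -0.2356 1.0100

o_n = [0.3813, -0.5627, 0.9354]
J₁: ẑ×o_n = [0.5627, 0.3813, -0.0000], ω = ẑ
J2: z=[0.0000, 0.0000, 1.0000] o=[0.1170, 0.5067, 0.5600] → [1.0694, 0.2643, -0.0000, 0.0000, 0.0000, 1.0000]
J3: z=[-0.8910, -0.4540, 0.0000] o=[0.4756, -0.1972, 0.5600] → [-0.1704, 0.3344, 0.2829, -0.8910, -0.4540, 0.0000]
V = J·q̇ = [0.5387, 0.5451, 0.1468, -0.4624, -0.2356, 1.0100]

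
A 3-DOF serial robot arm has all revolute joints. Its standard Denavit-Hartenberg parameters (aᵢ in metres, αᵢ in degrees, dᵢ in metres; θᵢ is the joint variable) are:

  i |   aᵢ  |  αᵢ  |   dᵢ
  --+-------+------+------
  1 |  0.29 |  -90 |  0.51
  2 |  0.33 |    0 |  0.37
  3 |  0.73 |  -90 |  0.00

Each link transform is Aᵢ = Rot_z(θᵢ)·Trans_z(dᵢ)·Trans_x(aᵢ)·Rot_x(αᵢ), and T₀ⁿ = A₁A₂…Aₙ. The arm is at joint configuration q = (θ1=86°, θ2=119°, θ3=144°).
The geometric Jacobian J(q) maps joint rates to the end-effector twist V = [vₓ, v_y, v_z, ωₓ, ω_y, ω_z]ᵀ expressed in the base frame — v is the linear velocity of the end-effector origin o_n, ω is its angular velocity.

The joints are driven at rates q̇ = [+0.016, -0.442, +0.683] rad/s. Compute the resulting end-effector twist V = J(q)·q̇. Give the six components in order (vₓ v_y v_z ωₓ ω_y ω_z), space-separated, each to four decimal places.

o_n = [-0.3662, 0.0668, 0.9459]
J₁: ẑ×o_n = [-0.0668, -0.3662, 0.0000], ω = ẑ
J2: z=[-0.9976, 0.0698, 0.0000] o=[0.0202, 0.2893, 0.5100] → [0.0304, 0.4349, 0.2490, -0.9976, 0.0698, 0.0000]
J3: z=[-0.9976, 0.0698, 0.0000] o=[-0.3600, 0.1555, 0.2214] → [0.0505, 0.7228, 0.0890, -0.9976, 0.0698, 0.0000]
V = J·q̇ = [0.0200, 0.2956, -0.0493, -0.2404, 0.0168, 0.0160]

0.0200 0.2956 -0.0493 -0.2404 0.0168 0.0160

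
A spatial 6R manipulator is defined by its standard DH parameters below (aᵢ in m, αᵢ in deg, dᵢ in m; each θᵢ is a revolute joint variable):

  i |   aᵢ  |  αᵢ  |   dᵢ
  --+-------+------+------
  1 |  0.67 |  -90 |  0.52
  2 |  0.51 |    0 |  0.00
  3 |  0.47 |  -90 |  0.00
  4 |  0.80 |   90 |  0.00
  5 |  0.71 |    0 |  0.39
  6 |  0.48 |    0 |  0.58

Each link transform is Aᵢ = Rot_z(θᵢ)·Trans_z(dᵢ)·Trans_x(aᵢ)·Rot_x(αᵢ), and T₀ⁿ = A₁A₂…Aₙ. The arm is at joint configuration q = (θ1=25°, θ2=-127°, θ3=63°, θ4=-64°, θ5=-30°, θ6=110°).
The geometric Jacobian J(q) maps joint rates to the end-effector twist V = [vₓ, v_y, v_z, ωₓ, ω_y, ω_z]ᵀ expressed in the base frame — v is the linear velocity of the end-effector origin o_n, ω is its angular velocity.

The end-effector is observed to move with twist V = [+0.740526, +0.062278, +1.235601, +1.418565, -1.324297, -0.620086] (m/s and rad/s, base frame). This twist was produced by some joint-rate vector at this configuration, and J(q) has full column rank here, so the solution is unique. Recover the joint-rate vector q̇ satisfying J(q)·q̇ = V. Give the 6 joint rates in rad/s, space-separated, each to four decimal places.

o_n = [-0.2226, 1.8512, 1.1049]
J₁: ẑ×o_n = [-1.8512, -0.2226, 0.0000], ω = ẑ
J2: z=[-0.4226, 0.9063, 0.0000] o=[0.6072, 0.2832, 0.5200] → [0.5301, 0.2472, 0.0894, -0.4226, 0.9063, 0.0000]
J3: z=[-0.4226, 0.9063, 0.0000] o=[0.3291, 0.1534, 0.9273] → [0.1609, 0.0750, -0.2176, -0.4226, 0.9063, 0.0000]
J4: z=[0.8146, 0.3798, -0.4384] o=[0.5158, 0.2405, 1.3497] → [0.6131, 0.5232, 1.5925, 0.8146, 0.3798, -0.4384]
J5: z=[-0.5424, 0.2308, -0.8078] o=[0.3512, 0.9572, 1.6649] → [0.5930, 0.1598, -0.3525, -0.5424, 0.2308, -0.8078]
J6: z=[-0.5424, 0.2308, -0.8078] o=[-0.2759, 1.4631, 1.7478] → [0.1651, -0.3918, -0.2228, -0.5424, 0.2308, -0.8078]
q̇ = J⁺·V = [-0.6760, -0.9080, -0.7120, 0.6280, -0.5430, 0.1330]

-0.6760 -0.9080 -0.7120 0.6280 -0.5430 0.1330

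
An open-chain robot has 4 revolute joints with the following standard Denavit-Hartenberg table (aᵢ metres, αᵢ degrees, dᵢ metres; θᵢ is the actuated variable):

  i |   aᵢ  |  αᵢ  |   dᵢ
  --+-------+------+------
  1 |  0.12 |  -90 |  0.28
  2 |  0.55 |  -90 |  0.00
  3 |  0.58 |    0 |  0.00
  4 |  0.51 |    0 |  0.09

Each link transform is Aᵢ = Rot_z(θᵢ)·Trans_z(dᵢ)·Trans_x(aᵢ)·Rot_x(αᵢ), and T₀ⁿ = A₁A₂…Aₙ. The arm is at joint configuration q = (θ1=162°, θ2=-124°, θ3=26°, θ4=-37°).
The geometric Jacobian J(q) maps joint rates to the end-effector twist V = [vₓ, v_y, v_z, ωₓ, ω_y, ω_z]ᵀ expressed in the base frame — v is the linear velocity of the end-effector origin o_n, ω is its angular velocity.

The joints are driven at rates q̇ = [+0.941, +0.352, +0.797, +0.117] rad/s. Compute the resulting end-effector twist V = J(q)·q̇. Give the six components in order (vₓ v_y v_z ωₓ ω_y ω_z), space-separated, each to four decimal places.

-0.1852 1.6553 0.1889 -0.8294 -0.1006 1.4521

o_n = [0.6994, -0.0622, 1.6335]
J₁: ẑ×o_n = [0.0622, 0.6994, -0.0000], ω = ẑ
J2: z=[-0.3090, -0.9511, 0.0000] o=[-0.1141, 0.0371, 0.2800] → [-1.2873, 0.4183, 0.8044, -0.3090, -0.9511, 0.0000]
J3: z=[-0.7885, 0.2562, 0.5592] o=[0.1784, -0.0580, 0.7360] → [0.2323, 0.9990, -0.1301, -0.7885, 0.2562, 0.5592]
J4: z=[-0.7885, 0.2562, 0.5592] o=[0.5342, 0.0938, 1.1681] → [0.2065, 0.4593, 0.0807, -0.7885, 0.2562, 0.5592]
V = J·q̇ = [-0.1852, 1.6553, 0.1889, -0.8294, -0.1006, 1.4521]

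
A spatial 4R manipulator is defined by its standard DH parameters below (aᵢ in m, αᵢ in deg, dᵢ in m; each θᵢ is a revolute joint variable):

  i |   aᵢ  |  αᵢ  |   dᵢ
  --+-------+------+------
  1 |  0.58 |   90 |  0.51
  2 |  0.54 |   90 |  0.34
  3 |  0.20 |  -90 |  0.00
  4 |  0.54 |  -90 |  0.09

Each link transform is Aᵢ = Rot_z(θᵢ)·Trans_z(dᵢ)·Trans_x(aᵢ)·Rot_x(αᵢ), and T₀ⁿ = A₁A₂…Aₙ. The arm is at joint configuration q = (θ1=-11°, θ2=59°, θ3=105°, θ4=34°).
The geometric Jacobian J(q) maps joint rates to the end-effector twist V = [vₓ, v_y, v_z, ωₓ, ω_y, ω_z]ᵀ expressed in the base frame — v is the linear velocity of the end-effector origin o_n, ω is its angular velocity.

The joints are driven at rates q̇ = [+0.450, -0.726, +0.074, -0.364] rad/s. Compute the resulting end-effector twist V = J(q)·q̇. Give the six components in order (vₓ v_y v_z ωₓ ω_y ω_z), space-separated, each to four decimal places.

0.8252 -0.0347 -0.0653 0.3606 0.5735 0.7133

o_n = [0.2798, -1.0143, 0.9102]
J₁: ẑ×o_n = [1.0143, 0.2798, -0.0000], ω = ẑ
J2: z=[-0.1908, -0.9816, 0.0000] o=[0.5693, -0.1107, 0.5100] → [-0.3928, 0.0764, -0.1118, -0.1908, -0.9816, 0.0000]
J3: z=[0.8414, -0.1636, -0.5150] o=[0.7775, -0.4975, 0.9729] → [-0.2559, 0.3091, -0.5163, 0.8414, -0.1636, -0.5150]
J4: z=[-0.4390, 0.3490, -0.8280] o=[0.7144, -0.6820, 0.9285] → [-0.2815, 0.3519, 0.2976, -0.4390, 0.3490, -0.8280]
V = J·q̇ = [0.8252, -0.0347, -0.0653, 0.3606, 0.5735, 0.7133]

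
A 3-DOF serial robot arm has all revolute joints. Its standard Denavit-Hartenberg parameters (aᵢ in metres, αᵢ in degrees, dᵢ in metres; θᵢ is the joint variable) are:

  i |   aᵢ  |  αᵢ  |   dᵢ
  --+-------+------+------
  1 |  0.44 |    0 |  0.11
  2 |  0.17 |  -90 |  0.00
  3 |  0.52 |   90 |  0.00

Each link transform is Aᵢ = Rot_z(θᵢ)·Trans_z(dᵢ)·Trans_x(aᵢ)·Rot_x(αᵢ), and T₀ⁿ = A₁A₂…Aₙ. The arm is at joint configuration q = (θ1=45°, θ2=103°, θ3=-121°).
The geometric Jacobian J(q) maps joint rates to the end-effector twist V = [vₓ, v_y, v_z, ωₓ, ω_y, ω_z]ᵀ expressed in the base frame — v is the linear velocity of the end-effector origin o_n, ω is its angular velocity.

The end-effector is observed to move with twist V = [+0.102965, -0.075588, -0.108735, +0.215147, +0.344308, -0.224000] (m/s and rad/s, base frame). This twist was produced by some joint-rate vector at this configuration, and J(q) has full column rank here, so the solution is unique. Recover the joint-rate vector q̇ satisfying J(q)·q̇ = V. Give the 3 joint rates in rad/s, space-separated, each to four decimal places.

0.1250 -0.3490 -0.4060

o_n = [0.3941, 0.2593, 0.5557]
J₁: ẑ×o_n = [-0.2593, 0.3941, 0.0000], ω = ẑ
J2: z=[0.0000, 0.0000, 1.0000] o=[0.3111, 0.3111, 0.1100] → [0.0518, 0.0830, -0.0000, 0.0000, 0.0000, 1.0000]
J3: z=[-0.5299, -0.8480, 0.0000] o=[0.1670, 0.4012, 0.1100] → [-0.3780, 0.2362, 0.2678, -0.5299, -0.8480, 0.0000]
q̇ = J⁺·V = [0.1250, -0.3490, -0.4060]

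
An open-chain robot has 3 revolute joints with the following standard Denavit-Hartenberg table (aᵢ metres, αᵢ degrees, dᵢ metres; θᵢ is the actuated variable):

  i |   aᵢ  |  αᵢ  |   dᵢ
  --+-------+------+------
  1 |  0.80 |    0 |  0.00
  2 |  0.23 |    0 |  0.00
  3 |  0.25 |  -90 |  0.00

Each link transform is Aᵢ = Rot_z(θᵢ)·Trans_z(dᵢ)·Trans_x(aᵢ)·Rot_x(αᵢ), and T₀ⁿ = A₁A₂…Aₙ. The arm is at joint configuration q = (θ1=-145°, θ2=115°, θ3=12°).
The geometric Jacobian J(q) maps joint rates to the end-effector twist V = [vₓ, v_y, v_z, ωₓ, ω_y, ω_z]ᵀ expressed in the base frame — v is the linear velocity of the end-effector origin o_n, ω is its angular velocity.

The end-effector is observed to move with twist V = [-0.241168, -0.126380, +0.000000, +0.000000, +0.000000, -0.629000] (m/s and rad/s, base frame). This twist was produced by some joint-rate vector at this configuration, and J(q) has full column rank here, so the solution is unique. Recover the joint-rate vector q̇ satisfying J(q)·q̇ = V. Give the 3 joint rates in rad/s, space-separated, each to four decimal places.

-0.2460 -0.4470 0.0640

o_n = [-0.2184, -0.6511, 0.0000]
J₁: ẑ×o_n = [0.6511, -0.2184, 0.0000], ω = ẑ
J2: z=[0.0000, 0.0000, 1.0000] o=[-0.6553, -0.4589, 0.0000] → [0.1923, 0.4369, -0.0000, 0.0000, 0.0000, 1.0000]
J3: z=[0.0000, 0.0000, 1.0000] o=[-0.4561, -0.5739, 0.0000] → [0.0773, 0.2378, -0.0000, 0.0000, 0.0000, 1.0000]
q̇ = J⁺·V = [-0.2460, -0.4470, 0.0640]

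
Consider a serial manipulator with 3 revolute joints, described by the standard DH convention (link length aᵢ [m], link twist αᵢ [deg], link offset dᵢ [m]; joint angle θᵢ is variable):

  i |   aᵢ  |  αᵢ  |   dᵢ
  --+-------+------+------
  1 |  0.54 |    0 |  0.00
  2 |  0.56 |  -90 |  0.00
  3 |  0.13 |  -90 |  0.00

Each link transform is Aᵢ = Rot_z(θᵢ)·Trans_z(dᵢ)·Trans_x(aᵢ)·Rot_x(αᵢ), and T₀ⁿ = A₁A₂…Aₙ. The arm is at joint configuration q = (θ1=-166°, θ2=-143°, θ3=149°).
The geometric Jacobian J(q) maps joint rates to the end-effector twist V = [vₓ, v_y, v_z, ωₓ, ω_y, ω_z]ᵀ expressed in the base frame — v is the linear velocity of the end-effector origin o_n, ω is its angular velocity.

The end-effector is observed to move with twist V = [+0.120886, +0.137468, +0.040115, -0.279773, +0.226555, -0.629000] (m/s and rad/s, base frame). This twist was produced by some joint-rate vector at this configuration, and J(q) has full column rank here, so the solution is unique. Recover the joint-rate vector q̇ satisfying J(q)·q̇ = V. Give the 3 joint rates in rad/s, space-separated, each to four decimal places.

-0.6370 0.0080 0.3600

o_n = [-0.2417, 0.2180, -0.0670]
J₁: ẑ×o_n = [-0.2180, -0.2417, 0.0000], ω = ẑ
J2: z=[0.0000, 0.0000, 1.0000] o=[-0.5240, -0.1306, 0.0000] → [-0.3486, 0.2823, 0.0000, 0.0000, 0.0000, 1.0000]
J3: z=[-0.7771, 0.6293, 0.0000] o=[-0.1715, 0.3046, 0.0000] → [-0.0421, -0.0520, 0.1114, -0.7771, 0.6293, 0.0000]
q̇ = J⁺·V = [-0.6370, 0.0080, 0.3600]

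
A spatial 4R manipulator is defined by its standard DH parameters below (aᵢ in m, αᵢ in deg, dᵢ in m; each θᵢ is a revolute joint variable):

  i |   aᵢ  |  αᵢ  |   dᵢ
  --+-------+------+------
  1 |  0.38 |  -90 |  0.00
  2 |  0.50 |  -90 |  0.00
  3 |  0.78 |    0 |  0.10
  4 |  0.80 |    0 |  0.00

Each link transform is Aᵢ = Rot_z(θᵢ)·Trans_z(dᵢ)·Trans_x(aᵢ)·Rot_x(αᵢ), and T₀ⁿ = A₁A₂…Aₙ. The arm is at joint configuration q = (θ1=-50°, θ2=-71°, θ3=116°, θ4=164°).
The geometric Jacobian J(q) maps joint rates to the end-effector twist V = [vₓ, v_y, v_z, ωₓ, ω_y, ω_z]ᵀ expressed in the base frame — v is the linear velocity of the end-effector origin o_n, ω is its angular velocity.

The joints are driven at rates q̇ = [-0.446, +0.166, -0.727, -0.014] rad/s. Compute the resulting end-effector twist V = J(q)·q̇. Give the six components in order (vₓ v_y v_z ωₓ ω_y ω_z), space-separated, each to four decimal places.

-0.2709 -0.3001 -0.1018 -0.3232 0.6434 -0.2048

o_n = [0.4337, -0.3818, 0.2483]
J₁: ẑ×o_n = [0.3818, 0.4337, -0.0000], ω = ẑ
J2: z=[0.7660, 0.6428, 0.0000] o=[0.2443, -0.2911, 0.0000] → [0.1596, -0.1902, -0.1912, 0.7660, 0.6428, 0.0000]
J3: z=[0.6078, -0.7243, -0.3256] o=[0.3489, -0.4158, 0.4728] → [0.1737, 0.1088, 0.0821, 0.6078, -0.7243, -0.3256]
J4: z=[0.6078, -0.7243, -0.3256] o=[-0.1989, -0.8536, 0.1169] → [0.0585, -0.2858, 0.7449, 0.6078, -0.7243, -0.3256]
V = J·q̇ = [-0.2709, -0.3001, -0.1018, -0.3232, 0.6434, -0.2048]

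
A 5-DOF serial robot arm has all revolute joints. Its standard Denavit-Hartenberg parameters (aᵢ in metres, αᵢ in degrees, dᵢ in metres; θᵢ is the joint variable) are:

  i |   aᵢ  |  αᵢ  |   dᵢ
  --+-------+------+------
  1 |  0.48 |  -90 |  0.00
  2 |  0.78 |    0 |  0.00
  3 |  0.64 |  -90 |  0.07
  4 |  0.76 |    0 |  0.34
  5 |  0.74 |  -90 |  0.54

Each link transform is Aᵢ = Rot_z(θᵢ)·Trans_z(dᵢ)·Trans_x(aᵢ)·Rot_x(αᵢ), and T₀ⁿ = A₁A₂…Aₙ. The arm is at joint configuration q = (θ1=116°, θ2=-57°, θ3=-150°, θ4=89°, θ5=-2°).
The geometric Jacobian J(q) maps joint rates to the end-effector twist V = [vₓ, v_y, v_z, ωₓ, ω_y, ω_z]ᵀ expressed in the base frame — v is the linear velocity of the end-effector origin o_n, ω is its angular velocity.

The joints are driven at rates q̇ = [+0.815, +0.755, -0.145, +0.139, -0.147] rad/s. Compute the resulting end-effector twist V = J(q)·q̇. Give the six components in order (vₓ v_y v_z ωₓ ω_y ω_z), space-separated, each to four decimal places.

o_n = [1.3330, 0.5264, 1.1241]
J₁: ẑ×o_n = [-0.5264, 1.3330, 0.0000], ω = ẑ
J2: z=[-0.8988, -0.4384, 0.0000] o=[-0.2104, 0.4314, 0.0000] → [-0.4928, 1.0103, 0.5913, -0.8988, -0.4384, 0.0000]
J3: z=[-0.8988, -0.4384, 0.0000] o=[-0.3966, 0.8132, 0.6542] → [-0.2060, 0.4224, 1.0161, -0.8988, -0.4384, 0.0000]
J4: z=[0.1990, -0.4080, 0.8910] o=[-0.2096, 0.2700, 0.3636] → [-0.5387, 1.2231, 0.6805, 0.1990, -0.4080, 0.8910]
J5: z=[0.1990, -0.4080, 0.8910] o=[0.5462, 0.4538, 0.6605] → [-0.2538, 0.6088, 0.3355, 0.1990, -0.4080, 0.8910]
V = J·q̇ = [-0.8087, 1.8685, 0.3443, -0.5499, -0.2641, 0.8079]

-0.8087 1.8685 0.3443 -0.5499 -0.2641 0.8079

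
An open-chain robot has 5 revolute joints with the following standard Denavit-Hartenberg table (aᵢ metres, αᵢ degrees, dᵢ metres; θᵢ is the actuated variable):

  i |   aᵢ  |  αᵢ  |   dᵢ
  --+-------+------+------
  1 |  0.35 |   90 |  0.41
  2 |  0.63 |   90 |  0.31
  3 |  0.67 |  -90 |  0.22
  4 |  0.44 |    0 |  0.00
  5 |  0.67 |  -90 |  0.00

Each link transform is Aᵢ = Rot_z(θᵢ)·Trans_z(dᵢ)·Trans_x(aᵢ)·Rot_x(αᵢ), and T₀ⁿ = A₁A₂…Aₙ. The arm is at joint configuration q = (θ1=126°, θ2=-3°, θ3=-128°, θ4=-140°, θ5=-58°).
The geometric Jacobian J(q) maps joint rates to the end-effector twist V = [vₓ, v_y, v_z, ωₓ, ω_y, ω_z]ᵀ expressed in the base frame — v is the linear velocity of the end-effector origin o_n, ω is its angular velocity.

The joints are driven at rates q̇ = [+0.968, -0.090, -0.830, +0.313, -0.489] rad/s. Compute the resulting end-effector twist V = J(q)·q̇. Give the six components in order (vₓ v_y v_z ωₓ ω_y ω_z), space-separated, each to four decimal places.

-1.4734 -0.2992 -0.0718 0.0707 -0.0661 1.8041

o_n = [-0.2316, 1.2541, 0.0718]
J₁: ẑ×o_n = [-1.2541, -0.2316, 0.0000], ω = ẑ
J2: z=[0.8090, 0.5878, 0.0000] o=[-0.2057, 0.2832, 0.4100] → [-0.1988, 0.2736, 0.8007, 0.8090, 0.5878, 0.0000]
J3: z=[0.0308, -0.0423, -0.9986] o=[-0.3247, 0.9744, 0.3770] → [0.2923, -0.0836, 0.0125, 0.0308, -0.0423, -0.9986]
J4: z=[-0.9606, 0.2748, -0.0412] o=[-0.5030, 0.3214, 0.1789] → [0.0090, -0.1140, -0.9705, -0.9606, 0.2748, -0.0412]
J5: z=[-0.9606, 0.2748, -0.0412] o=[-0.4012, 0.6332, -0.1144] → [0.0768, 0.1719, -0.6430, -0.9606, 0.2748, -0.0412]
V = J·q̇ = [-1.4734, -0.2992, -0.0718, 0.0707, -0.0661, 1.8041]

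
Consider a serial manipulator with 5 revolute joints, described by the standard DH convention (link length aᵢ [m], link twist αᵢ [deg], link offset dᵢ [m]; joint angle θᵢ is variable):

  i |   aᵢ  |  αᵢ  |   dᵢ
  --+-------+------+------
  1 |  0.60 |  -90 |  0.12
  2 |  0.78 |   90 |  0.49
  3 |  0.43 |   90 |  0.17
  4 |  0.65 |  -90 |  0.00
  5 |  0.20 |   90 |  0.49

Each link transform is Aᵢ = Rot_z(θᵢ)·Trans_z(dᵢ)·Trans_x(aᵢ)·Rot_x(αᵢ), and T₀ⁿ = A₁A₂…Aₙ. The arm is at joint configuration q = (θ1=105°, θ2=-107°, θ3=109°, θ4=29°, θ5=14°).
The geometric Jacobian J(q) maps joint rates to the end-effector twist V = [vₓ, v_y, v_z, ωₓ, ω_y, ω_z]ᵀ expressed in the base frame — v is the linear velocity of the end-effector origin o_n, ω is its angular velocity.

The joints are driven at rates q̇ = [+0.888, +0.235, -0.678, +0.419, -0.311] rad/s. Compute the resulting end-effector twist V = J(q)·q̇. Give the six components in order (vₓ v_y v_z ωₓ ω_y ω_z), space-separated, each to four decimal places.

0.8961 -1.4190 0.9127 -0.7053 0.6465 1.4977

o_n = [-1.1813, -0.8236, 0.2378]
J₁: ẑ×o_n = [0.8236, -1.1813, 0.0000], ω = ẑ
J2: z=[-0.9659, -0.2588, 0.0000] o=[-0.1553, 0.5796, 0.1200] → [-0.0305, 0.1138, 1.0898, -0.9659, -0.2588, 0.0000]
J3: z=[0.2475, -0.9237, -0.2924] o=[-0.5696, 0.2325, 0.8659] → [0.2715, 0.3343, -0.8265, 0.2475, -0.9237, -0.2924]
J4: z=[-0.2429, -0.3513, 0.9042] o=[-0.9308, 0.0097, 0.6823] → [0.9097, -0.3345, 0.1145, -0.2429, -0.3513, 0.9042]
J5: z=[0.6712, -0.7338, -0.1048] o=[-1.3860, -0.3682, 0.4132] → [0.0810, 0.0963, -0.1554, 0.6712, -0.7338, -0.1048]
V = J·q̇ = [0.8961, -1.4190, 0.9127, -0.7053, 0.6465, 1.4977]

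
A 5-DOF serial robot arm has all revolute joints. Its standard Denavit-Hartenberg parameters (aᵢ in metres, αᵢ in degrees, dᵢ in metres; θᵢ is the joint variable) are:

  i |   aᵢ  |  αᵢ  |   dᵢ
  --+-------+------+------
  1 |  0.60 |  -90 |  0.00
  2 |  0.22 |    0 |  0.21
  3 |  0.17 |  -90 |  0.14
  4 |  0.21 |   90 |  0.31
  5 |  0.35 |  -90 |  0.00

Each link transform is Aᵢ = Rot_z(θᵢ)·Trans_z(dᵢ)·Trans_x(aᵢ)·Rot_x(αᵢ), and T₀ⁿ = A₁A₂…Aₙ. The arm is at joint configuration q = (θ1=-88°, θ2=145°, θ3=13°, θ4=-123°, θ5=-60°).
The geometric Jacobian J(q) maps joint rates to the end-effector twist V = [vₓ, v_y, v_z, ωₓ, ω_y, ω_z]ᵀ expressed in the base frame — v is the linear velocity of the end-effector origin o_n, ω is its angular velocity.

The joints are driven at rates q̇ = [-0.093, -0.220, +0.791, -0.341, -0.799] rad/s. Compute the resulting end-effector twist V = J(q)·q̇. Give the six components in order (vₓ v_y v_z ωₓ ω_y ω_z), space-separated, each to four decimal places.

-0.3119 -0.1456 -0.1970 0.9883 0.5284 -0.6602

o_n = [0.6883, -0.4302, -0.1049]
J₁: ẑ×o_n = [0.4302, 0.6883, -0.0000], ω = ẑ
J2: z=[0.9994, 0.0349, 0.0000] o=[0.0209, -0.5996, 0.0000] → [-0.0037, 0.1049, 0.1460, 0.9994, 0.0349, 0.0000]
J3: z=[0.9994, 0.0349, 0.0000] o=[0.2245, -0.4122, -0.1262] → [0.0007, -0.0212, -0.0342, 0.9994, 0.0349, 0.0000]
J4: z=[-0.0131, 0.3744, 0.9272] o=[0.3589, -0.2498, -0.1899] → [0.1991, 0.3065, -0.1210, -0.0131, 0.3744, 0.9272]
J5: z=[-0.5172, -0.7961, 0.3142] o=[0.5346, -0.2336, 0.1404] → [0.2571, -0.0786, 0.2241, -0.5172, -0.7961, 0.3142]
V = J·q̇ = [-0.3119, -0.1456, -0.1970, 0.9883, 0.5284, -0.6602]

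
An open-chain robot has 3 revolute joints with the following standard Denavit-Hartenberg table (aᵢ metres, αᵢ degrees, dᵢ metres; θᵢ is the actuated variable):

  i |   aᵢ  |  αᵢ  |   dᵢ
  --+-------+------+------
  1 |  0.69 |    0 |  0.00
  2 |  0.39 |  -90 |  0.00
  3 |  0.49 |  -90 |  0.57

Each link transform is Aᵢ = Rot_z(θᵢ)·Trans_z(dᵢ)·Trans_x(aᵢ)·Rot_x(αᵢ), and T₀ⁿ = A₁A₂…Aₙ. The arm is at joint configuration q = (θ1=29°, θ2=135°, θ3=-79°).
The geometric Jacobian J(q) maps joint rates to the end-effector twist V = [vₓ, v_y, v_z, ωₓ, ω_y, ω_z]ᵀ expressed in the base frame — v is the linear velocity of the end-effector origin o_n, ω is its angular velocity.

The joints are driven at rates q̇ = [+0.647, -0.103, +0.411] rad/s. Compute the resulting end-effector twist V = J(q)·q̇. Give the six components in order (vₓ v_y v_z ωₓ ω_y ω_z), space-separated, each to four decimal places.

o_n = [-0.0184, -0.0801, 0.4810]
J₁: ẑ×o_n = [0.0801, -0.0184, 0.0000], ω = ẑ
J2: z=[0.0000, 0.0000, 1.0000] o=[0.6035, 0.3345, 0.0000] → [0.4146, -0.6219, 0.0000, 0.0000, 0.0000, 1.0000]
J3: z=[-0.2756, -0.9613, 0.0000] o=[0.2286, 0.4420, 0.0000] → [-0.4624, 0.1326, -0.0935, -0.2756, -0.9613, 0.0000]
V = J·q̇ = [-0.1809, 0.1066, -0.0384, -0.1133, -0.3951, 0.5440]

-0.1809 0.1066 -0.0384 -0.1133 -0.3951 0.5440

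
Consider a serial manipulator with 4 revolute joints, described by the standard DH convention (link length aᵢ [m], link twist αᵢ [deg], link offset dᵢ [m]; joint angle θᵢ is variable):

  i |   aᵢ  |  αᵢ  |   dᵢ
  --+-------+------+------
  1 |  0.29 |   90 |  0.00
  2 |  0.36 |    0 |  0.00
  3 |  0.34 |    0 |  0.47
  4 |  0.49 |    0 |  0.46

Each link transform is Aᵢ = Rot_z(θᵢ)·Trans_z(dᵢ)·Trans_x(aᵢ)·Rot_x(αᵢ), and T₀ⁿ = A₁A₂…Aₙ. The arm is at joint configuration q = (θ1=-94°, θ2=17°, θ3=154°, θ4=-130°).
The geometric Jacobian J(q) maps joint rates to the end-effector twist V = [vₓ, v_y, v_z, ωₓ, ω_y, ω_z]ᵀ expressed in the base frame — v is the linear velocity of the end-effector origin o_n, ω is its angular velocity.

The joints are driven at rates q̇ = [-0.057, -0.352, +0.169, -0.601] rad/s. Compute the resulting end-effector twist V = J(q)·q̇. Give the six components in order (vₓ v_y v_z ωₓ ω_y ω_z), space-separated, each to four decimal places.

-0.0551 -0.2425 -0.3497 0.7821 -0.0547 -0.0570

o_n = [-0.9744, -0.6018, 0.4799]
J₁: ẑ×o_n = [0.6018, -0.9744, 0.0000], ω = ẑ
J2: z=[-0.9976, 0.0698, 0.0000] o=[-0.0202, -0.2893, 0.0000] → [0.0335, 0.4787, 0.3783, -0.9976, 0.0698, 0.0000]
J3: z=[-0.9976, 0.0698, 0.0000] o=[-0.0442, -0.6327, 0.1053] → [0.0261, 0.3737, 0.0340, -0.9976, 0.0698, 0.0000]
J4: z=[-0.9976, 0.0698, 0.0000] o=[-0.4897, -0.2649, 0.1584] → [0.0224, 0.3207, 0.3698, -0.9976, 0.0698, 0.0000]
V = J·q̇ = [-0.0551, -0.2425, -0.3497, 0.7821, -0.0547, -0.0570]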